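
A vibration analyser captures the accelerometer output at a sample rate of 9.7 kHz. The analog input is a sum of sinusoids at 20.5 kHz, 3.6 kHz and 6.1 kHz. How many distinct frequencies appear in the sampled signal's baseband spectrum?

2

fs/2 = 4.85 kHz.
20.5 kHz mod fs = 1.1 kHz.
1.1 kHz ≤ fs/2 = 4.85 kHz, appears at 1.1 kHz.
3.6 kHz ≤ fs/2 = 4.85 kHz, passes unchanged.
6.1 kHz > fs/2 = 4.85 kHz, folds to fs − 6.1 kHz = 3.6 kHz.
Distinct values: {1.1 kHz, 3.6 kHz} → 2.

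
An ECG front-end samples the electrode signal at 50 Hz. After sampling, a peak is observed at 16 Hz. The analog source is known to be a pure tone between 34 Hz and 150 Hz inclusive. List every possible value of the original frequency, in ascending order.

Frequencies that alias to 16 Hz are k·fs ± 16 Hz for integer k ≥ 0.
k=0: 16 Hz.
k=1: 34 Hz, 66 Hz.
k=2: 84 Hz, 116 Hz.
k=3: 134 Hz, 166 Hz.
k=4: 184 Hz, 216 Hz.
Within [34 Hz, 150 Hz]: 34 Hz, 66 Hz, 84 Hz, 116 Hz, 134 Hz.

34 Hz, 66 Hz, 84 Hz, 116 Hz, 134 Hz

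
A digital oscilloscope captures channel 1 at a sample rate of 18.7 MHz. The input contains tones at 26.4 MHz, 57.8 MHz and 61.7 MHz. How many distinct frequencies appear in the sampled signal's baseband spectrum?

3

fs/2 = 9.35 MHz.
26.4 MHz mod fs = 7.7 MHz.
7.7 MHz ≤ fs/2 = 9.35 MHz, appears at 7.7 MHz.
57.8 MHz mod fs = 1.7 MHz.
1.7 MHz ≤ fs/2 = 9.35 MHz, appears at 1.7 MHz.
61.7 MHz mod fs = 5.6 MHz.
5.6 MHz ≤ fs/2 = 9.35 MHz, appears at 5.6 MHz.
Distinct values: {1.7 MHz, 5.6 MHz, 7.7 MHz} → 3.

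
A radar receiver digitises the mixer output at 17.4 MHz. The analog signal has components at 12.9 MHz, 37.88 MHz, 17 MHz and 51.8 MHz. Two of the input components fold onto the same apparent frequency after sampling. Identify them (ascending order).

17 MHz, 51.8 MHz

fs/2 = 8.7 MHz.
12.9 MHz > fs/2 = 8.7 MHz, folds to fs − 12.9 MHz = 4.5 MHz.
37.88 MHz mod fs = 3.08 MHz.
3.08 MHz ≤ fs/2 = 8.7 MHz, appears at 3.08 MHz.
17 MHz > fs/2 = 8.7 MHz, folds to fs − 17 MHz = 0.4 MHz.
51.8 MHz mod fs = 17 MHz.
17 MHz > fs/2 = 8.7 MHz, folds to fs − 17 MHz = 0.4 MHz.
17 MHz and 51.8 MHz both map to 0.4 MHz.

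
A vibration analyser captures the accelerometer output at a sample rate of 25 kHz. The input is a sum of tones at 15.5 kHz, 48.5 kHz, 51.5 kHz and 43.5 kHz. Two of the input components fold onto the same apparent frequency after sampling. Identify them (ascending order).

fs/2 = 12.5 kHz.
15.5 kHz > fs/2 = 12.5 kHz, folds to fs − 15.5 kHz = 9.5 kHz.
48.5 kHz mod fs = 23.5 kHz.
23.5 kHz > fs/2 = 12.5 kHz, folds to fs − 23.5 kHz = 1.5 kHz.
51.5 kHz mod fs = 1.5 kHz.
1.5 kHz ≤ fs/2 = 12.5 kHz, appears at 1.5 kHz.
43.5 kHz mod fs = 18.5 kHz.
18.5 kHz > fs/2 = 12.5 kHz, folds to fs − 18.5 kHz = 6.5 kHz.
48.5 kHz and 51.5 kHz both map to 1.5 kHz.

48.5 kHz, 51.5 kHz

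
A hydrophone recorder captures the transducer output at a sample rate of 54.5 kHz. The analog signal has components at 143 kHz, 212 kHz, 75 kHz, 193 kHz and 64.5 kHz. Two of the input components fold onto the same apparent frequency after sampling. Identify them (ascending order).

fs/2 = 27.25 kHz.
143 kHz mod fs = 34 kHz.
34 kHz > fs/2 = 27.25 kHz, folds to fs − 34 kHz = 20.5 kHz.
212 kHz mod fs = 48.5 kHz.
48.5 kHz > fs/2 = 27.25 kHz, folds to fs − 48.5 kHz = 6 kHz.
75 kHz mod fs = 20.5 kHz.
20.5 kHz ≤ fs/2 = 27.25 kHz, appears at 20.5 kHz.
193 kHz mod fs = 29.5 kHz.
29.5 kHz > fs/2 = 27.25 kHz, folds to fs − 29.5 kHz = 25 kHz.
64.5 kHz mod fs = 10 kHz.
10 kHz ≤ fs/2 = 27.25 kHz, appears at 10 kHz.
75 kHz and 143 kHz both map to 20.5 kHz.

75 kHz, 143 kHz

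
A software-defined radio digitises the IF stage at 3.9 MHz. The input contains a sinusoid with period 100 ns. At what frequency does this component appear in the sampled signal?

1.7 MHz

T = 100 ns → f = 1/T = 10 MHz.
10 MHz mod fs = 2.2 MHz.
2.2 MHz > fs/2 = 1.95 MHz, folds to fs − 2.2 MHz = 1.7 MHz.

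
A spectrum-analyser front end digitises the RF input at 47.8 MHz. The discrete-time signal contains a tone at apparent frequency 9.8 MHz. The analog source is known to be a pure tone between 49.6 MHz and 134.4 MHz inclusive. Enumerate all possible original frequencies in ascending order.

57.6 MHz, 85.8 MHz, 105.4 MHz, 133.6 MHz

Frequencies that alias to 9.8 MHz are k·fs ± 9.8 MHz for integer k ≥ 0.
k=0: 9.8 MHz.
k=1: 38 MHz, 57.6 MHz.
k=2: 85.8 MHz, 105.4 MHz.
k=3: 133.6 MHz, 153.2 MHz.
k=4: 181.4 MHz, 201 MHz.
Within [49.6 MHz, 134.4 MHz]: 57.6 MHz, 85.8 MHz, 105.4 MHz, 133.6 MHz.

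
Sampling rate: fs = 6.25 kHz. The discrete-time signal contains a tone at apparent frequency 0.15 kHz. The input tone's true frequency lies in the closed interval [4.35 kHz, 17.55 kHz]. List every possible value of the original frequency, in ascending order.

6.1 kHz, 6.4 kHz, 12.35 kHz, 12.65 kHz

Frequencies that alias to 0.15 kHz are k·fs ± 0.15 kHz for integer k ≥ 0.
k=0: 0.15 kHz.
k=1: 6.1 kHz, 6.4 kHz.
k=2: 12.35 kHz, 12.65 kHz.
k=3: 18.6 kHz, 18.9 kHz.
Within [4.35 kHz, 17.55 kHz]: 6.1 kHz, 6.4 kHz, 12.35 kHz, 12.65 kHz.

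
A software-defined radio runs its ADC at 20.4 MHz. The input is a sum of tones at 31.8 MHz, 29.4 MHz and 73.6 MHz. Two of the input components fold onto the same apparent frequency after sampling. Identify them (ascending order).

fs/2 = 10.2 MHz.
31.8 MHz mod fs = 11.4 MHz.
11.4 MHz > fs/2 = 10.2 MHz, folds to fs − 11.4 MHz = 9 MHz.
29.4 MHz mod fs = 9 MHz.
9 MHz ≤ fs/2 = 10.2 MHz, appears at 9 MHz.
73.6 MHz mod fs = 12.4 MHz.
12.4 MHz > fs/2 = 10.2 MHz, folds to fs − 12.4 MHz = 8 MHz.
29.4 MHz and 31.8 MHz both map to 9 MHz.

29.4 MHz, 31.8 MHz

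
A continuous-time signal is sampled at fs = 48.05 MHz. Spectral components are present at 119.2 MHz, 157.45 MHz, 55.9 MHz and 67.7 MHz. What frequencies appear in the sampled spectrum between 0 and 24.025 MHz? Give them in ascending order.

fs/2 = 24.025 MHz.
119.2 MHz mod fs = 23.1 MHz.
23.1 MHz ≤ fs/2 = 24.025 MHz, appears at 23.1 MHz.
157.45 MHz mod fs = 13.3 MHz.
13.3 MHz ≤ fs/2 = 24.025 MHz, appears at 13.3 MHz.
55.9 MHz mod fs = 7.85 MHz.
7.85 MHz ≤ fs/2 = 24.025 MHz, appears at 7.85 MHz.
67.7 MHz mod fs = 19.65 MHz.
19.65 MHz ≤ fs/2 = 24.025 MHz, appears at 19.65 MHz.
Distinct values: {7.85 MHz, 13.3 MHz, 19.65 MHz, 23.1 MHz}.

7.85 MHz, 13.3 MHz, 19.65 MHz, 23.1 MHz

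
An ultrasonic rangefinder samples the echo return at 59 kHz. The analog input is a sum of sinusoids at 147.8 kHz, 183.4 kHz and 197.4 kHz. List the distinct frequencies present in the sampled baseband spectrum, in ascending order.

fs/2 = 29.5 kHz.
147.8 kHz mod fs = 29.8 kHz.
29.8 kHz > fs/2 = 29.5 kHz, folds to fs − 29.8 kHz = 29.2 kHz.
183.4 kHz mod fs = 6.4 kHz.
6.4 kHz ≤ fs/2 = 29.5 kHz, appears at 6.4 kHz.
197.4 kHz mod fs = 20.4 kHz.
20.4 kHz ≤ fs/2 = 29.5 kHz, appears at 20.4 kHz.
Distinct values: {6.4 kHz, 20.4 kHz, 29.2 kHz}.

6.4 kHz, 20.4 kHz, 29.2 kHz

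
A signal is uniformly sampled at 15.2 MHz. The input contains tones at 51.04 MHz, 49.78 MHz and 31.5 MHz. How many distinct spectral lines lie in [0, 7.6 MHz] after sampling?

fs/2 = 7.6 MHz.
51.04 MHz mod fs = 5.44 MHz.
5.44 MHz ≤ fs/2 = 7.6 MHz, appears at 5.44 MHz.
49.78 MHz mod fs = 4.18 MHz.
4.18 MHz ≤ fs/2 = 7.6 MHz, appears at 4.18 MHz.
31.5 MHz mod fs = 1.1 MHz.
1.1 MHz ≤ fs/2 = 7.6 MHz, appears at 1.1 MHz.
Distinct values: {1.1 MHz, 4.18 MHz, 5.44 MHz} → 3.

3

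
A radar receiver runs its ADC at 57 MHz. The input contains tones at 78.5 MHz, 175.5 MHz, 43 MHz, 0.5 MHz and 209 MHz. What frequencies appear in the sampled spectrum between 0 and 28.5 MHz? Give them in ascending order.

fs/2 = 28.5 MHz.
78.5 MHz mod fs = 21.5 MHz.
21.5 MHz ≤ fs/2 = 28.5 MHz, appears at 21.5 MHz.
175.5 MHz mod fs = 4.5 MHz.
4.5 MHz ≤ fs/2 = 28.5 MHz, appears at 4.5 MHz.
43 MHz > fs/2 = 28.5 MHz, folds to fs − 43 MHz = 14 MHz.
0.5 MHz ≤ fs/2 = 28.5 MHz, passes unchanged.
209 MHz mod fs = 38 MHz.
38 MHz > fs/2 = 28.5 MHz, folds to fs − 38 MHz = 19 MHz.
Distinct values: {0.5 MHz, 4.5 MHz, 14 MHz, 19 MHz, 21.5 MHz}.

0.5 MHz, 4.5 MHz, 14 MHz, 19 MHz, 21.5 MHz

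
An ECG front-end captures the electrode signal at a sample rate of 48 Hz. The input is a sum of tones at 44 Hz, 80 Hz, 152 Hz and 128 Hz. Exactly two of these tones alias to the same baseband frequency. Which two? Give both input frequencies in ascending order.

80 Hz, 128 Hz

fs/2 = 24 Hz.
44 Hz > fs/2 = 24 Hz, folds to fs − 44 Hz = 4 Hz.
80 Hz mod fs = 32 Hz.
32 Hz > fs/2 = 24 Hz, folds to fs − 32 Hz = 16 Hz.
152 Hz mod fs = 8 Hz.
8 Hz ≤ fs/2 = 24 Hz, appears at 8 Hz.
128 Hz mod fs = 32 Hz.
32 Hz > fs/2 = 24 Hz, folds to fs − 32 Hz = 16 Hz.
80 Hz and 128 Hz both map to 16 Hz.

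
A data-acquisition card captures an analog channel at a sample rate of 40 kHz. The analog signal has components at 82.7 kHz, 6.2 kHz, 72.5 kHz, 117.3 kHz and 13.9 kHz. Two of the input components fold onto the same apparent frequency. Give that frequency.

2.7 kHz

fs/2 = 20 kHz.
82.7 kHz mod fs = 2.7 kHz.
2.7 kHz ≤ fs/2 = 20 kHz, appears at 2.7 kHz.
6.2 kHz ≤ fs/2 = 20 kHz, passes unchanged.
72.5 kHz mod fs = 32.5 kHz.
32.5 kHz > fs/2 = 20 kHz, folds to fs − 32.5 kHz = 7.5 kHz.
117.3 kHz mod fs = 37.3 kHz.
37.3 kHz > fs/2 = 20 kHz, folds to fs − 37.3 kHz = 2.7 kHz.
13.9 kHz ≤ fs/2 = 20 kHz, passes unchanged.
82.7 kHz and 117.3 kHz both map to 2.7 kHz.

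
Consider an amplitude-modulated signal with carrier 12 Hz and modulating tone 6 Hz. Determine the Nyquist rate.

36 Hz

AM sidebands sit at fc ± fm = 6 Hz and 18 Hz.
Highest-frequency component: 18 Hz.
Nyquist rate = 2 × 18 Hz = 36 Hz.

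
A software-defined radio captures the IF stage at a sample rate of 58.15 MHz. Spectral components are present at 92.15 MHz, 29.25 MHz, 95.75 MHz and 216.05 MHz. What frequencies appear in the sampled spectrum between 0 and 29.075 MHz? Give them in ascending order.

fs/2 = 29.075 MHz.
92.15 MHz mod fs = 34 MHz.
34 MHz > fs/2 = 29.075 MHz, folds to fs − 34 MHz = 24.15 MHz.
29.25 MHz > fs/2 = 29.075 MHz, folds to fs − 29.25 MHz = 28.9 MHz.
95.75 MHz mod fs = 37.6 MHz.
37.6 MHz > fs/2 = 29.075 MHz, folds to fs − 37.6 MHz = 20.55 MHz.
216.05 MHz mod fs = 41.6 MHz.
41.6 MHz > fs/2 = 29.075 MHz, folds to fs − 41.6 MHz = 16.55 MHz.
Distinct values: {16.55 MHz, 20.55 MHz, 24.15 MHz, 28.9 MHz}.

16.55 MHz, 20.55 MHz, 24.15 MHz, 28.9 MHz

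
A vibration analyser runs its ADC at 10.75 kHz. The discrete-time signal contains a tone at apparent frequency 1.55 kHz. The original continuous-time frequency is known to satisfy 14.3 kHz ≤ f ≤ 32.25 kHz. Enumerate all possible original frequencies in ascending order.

Frequencies that alias to 1.55 kHz are k·fs ± 1.55 kHz for integer k ≥ 0.
k=0: 1.55 kHz.
k=1: 9.2 kHz, 12.3 kHz.
k=2: 19.95 kHz, 23.05 kHz.
k=3: 30.7 kHz, 33.8 kHz.
k=4: 41.45 kHz, 44.55 kHz.
Within [14.3 kHz, 32.25 kHz]: 19.95 kHz, 23.05 kHz, 30.7 kHz.

19.95 kHz, 23.05 kHz, 30.7 kHz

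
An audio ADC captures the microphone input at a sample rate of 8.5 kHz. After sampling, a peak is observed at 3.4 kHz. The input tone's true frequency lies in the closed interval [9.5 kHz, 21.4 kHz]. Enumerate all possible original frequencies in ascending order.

Frequencies that alias to 3.4 kHz are k·fs ± 3.4 kHz for integer k ≥ 0.
k=0: 3.4 kHz.
k=1: 5.1 kHz, 11.9 kHz.
k=2: 13.6 kHz, 20.4 kHz.
k=3: 22.1 kHz, 28.9 kHz.
Within [9.5 kHz, 21.4 kHz]: 11.9 kHz, 13.6 kHz, 20.4 kHz.

11.9 kHz, 13.6 kHz, 20.4 kHz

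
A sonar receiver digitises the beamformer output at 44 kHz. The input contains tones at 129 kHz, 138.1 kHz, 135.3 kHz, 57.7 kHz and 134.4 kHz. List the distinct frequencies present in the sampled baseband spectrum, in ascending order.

2.4 kHz, 3 kHz, 3.3 kHz, 6.1 kHz, 13.7 kHz

fs/2 = 22 kHz.
129 kHz mod fs = 41 kHz.
41 kHz > fs/2 = 22 kHz, folds to fs − 41 kHz = 3 kHz.
138.1 kHz mod fs = 6.1 kHz.
6.1 kHz ≤ fs/2 = 22 kHz, appears at 6.1 kHz.
135.3 kHz mod fs = 3.3 kHz.
3.3 kHz ≤ fs/2 = 22 kHz, appears at 3.3 kHz.
57.7 kHz mod fs = 13.7 kHz.
13.7 kHz ≤ fs/2 = 22 kHz, appears at 13.7 kHz.
134.4 kHz mod fs = 2.4 kHz.
2.4 kHz ≤ fs/2 = 22 kHz, appears at 2.4 kHz.
Distinct values: {2.4 kHz, 3 kHz, 3.3 kHz, 6.1 kHz, 13.7 kHz}.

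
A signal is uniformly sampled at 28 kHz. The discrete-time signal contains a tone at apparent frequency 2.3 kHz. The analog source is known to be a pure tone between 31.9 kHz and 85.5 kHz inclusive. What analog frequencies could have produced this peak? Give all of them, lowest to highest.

Frequencies that alias to 2.3 kHz are k·fs ± 2.3 kHz for integer k ≥ 0.
k=0: 2.3 kHz.
k=1: 25.7 kHz, 30.3 kHz.
k=2: 53.7 kHz, 58.3 kHz.
k=3: 81.7 kHz, 86.3 kHz.
k=4: 109.7 kHz, 114.3 kHz.
Within [31.9 kHz, 85.5 kHz]: 53.7 kHz, 58.3 kHz, 81.7 kHz.

53.7 kHz, 58.3 kHz, 81.7 kHz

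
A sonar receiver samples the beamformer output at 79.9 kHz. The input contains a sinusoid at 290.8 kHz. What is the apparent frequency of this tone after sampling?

28.8 kHz

290.8 kHz mod fs = 51.1 kHz.
51.1 kHz > fs/2 = 39.95 kHz, folds to fs − 51.1 kHz = 28.8 kHz.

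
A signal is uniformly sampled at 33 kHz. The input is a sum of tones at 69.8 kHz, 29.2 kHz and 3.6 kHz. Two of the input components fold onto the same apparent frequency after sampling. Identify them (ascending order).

fs/2 = 16.5 kHz.
69.8 kHz mod fs = 3.8 kHz.
3.8 kHz ≤ fs/2 = 16.5 kHz, appears at 3.8 kHz.
29.2 kHz > fs/2 = 16.5 kHz, folds to fs − 29.2 kHz = 3.8 kHz.
3.6 kHz ≤ fs/2 = 16.5 kHz, passes unchanged.
29.2 kHz and 69.8 kHz both map to 3.8 kHz.

29.2 kHz, 69.8 kHz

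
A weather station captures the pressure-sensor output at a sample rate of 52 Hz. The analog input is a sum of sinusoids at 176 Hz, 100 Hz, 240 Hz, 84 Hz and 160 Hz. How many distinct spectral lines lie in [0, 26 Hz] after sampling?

2

fs/2 = 26 Hz.
176 Hz mod fs = 20 Hz.
20 Hz ≤ fs/2 = 26 Hz, appears at 20 Hz.
100 Hz mod fs = 48 Hz.
48 Hz > fs/2 = 26 Hz, folds to fs − 48 Hz = 4 Hz.
240 Hz mod fs = 32 Hz.
32 Hz > fs/2 = 26 Hz, folds to fs − 32 Hz = 20 Hz.
84 Hz mod fs = 32 Hz.
32 Hz > fs/2 = 26 Hz, folds to fs − 32 Hz = 20 Hz.
160 Hz mod fs = 4 Hz.
4 Hz ≤ fs/2 = 26 Hz, appears at 4 Hz.
Distinct values: {4 Hz, 20 Hz} → 2.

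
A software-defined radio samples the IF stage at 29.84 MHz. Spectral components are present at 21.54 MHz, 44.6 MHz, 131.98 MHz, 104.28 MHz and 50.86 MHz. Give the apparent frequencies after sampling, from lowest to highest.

8.3 MHz, 8.82 MHz, 12.62 MHz, 14.76 MHz

fs/2 = 14.92 MHz.
21.54 MHz > fs/2 = 14.92 MHz, folds to fs − 21.54 MHz = 8.3 MHz.
44.6 MHz mod fs = 14.76 MHz.
14.76 MHz ≤ fs/2 = 14.92 MHz, appears at 14.76 MHz.
131.98 MHz mod fs = 12.62 MHz.
12.62 MHz ≤ fs/2 = 14.92 MHz, appears at 12.62 MHz.
104.28 MHz mod fs = 14.76 MHz.
14.76 MHz ≤ fs/2 = 14.92 MHz, appears at 14.76 MHz.
50.86 MHz mod fs = 21.02 MHz.
21.02 MHz > fs/2 = 14.92 MHz, folds to fs − 21.02 MHz = 8.82 MHz.
Distinct values: {8.3 MHz, 8.82 MHz, 12.62 MHz, 14.76 MHz}.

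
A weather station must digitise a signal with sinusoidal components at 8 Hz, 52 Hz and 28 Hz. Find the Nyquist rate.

Highest-frequency component: 52 Hz.
Nyquist rate = 2 × 52 Hz = 104 Hz.

104 Hz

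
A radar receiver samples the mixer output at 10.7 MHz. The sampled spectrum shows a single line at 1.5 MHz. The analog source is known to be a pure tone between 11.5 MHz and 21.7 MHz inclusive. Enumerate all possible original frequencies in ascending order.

Frequencies that alias to 1.5 MHz are k·fs ± 1.5 MHz for integer k ≥ 0.
k=0: 1.5 MHz.
k=1: 9.2 MHz, 12.2 MHz.
k=2: 19.9 MHz, 22.9 MHz.
k=3: 30.6 MHz, 33.6 MHz.
Within [11.5 MHz, 21.7 MHz]: 12.2 MHz, 19.9 MHz.

12.2 MHz, 19.9 MHz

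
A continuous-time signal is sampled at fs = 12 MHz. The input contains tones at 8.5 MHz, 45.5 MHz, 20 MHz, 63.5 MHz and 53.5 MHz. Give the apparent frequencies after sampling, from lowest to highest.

2.5 MHz, 3.5 MHz, 4 MHz, 5.5 MHz

fs/2 = 6 MHz.
8.5 MHz > fs/2 = 6 MHz, folds to fs − 8.5 MHz = 3.5 MHz.
45.5 MHz mod fs = 9.5 MHz.
9.5 MHz > fs/2 = 6 MHz, folds to fs − 9.5 MHz = 2.5 MHz.
20 MHz mod fs = 8 MHz.
8 MHz > fs/2 = 6 MHz, folds to fs − 8 MHz = 4 MHz.
63.5 MHz mod fs = 3.5 MHz.
3.5 MHz ≤ fs/2 = 6 MHz, appears at 3.5 MHz.
53.5 MHz mod fs = 5.5 MHz.
5.5 MHz ≤ fs/2 = 6 MHz, appears at 5.5 MHz.
Distinct values: {2.5 MHz, 3.5 MHz, 4 MHz, 5.5 MHz}.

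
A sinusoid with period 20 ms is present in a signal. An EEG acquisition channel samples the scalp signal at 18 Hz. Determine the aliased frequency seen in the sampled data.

T = 20 ms → f = 1/T = 50 Hz.
50 Hz mod fs = 14 Hz.
14 Hz > fs/2 = 9 Hz, folds to fs − 14 Hz = 4 Hz.

4 Hz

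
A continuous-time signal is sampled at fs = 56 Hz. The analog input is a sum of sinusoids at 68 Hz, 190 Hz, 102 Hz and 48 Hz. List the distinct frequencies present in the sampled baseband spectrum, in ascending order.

8 Hz, 10 Hz, 12 Hz, 22 Hz

fs/2 = 28 Hz.
68 Hz mod fs = 12 Hz.
12 Hz ≤ fs/2 = 28 Hz, appears at 12 Hz.
190 Hz mod fs = 22 Hz.
22 Hz ≤ fs/2 = 28 Hz, appears at 22 Hz.
102 Hz mod fs = 46 Hz.
46 Hz > fs/2 = 28 Hz, folds to fs − 46 Hz = 10 Hz.
48 Hz > fs/2 = 28 Hz, folds to fs − 48 Hz = 8 Hz.
Distinct values: {8 Hz, 10 Hz, 12 Hz, 22 Hz}.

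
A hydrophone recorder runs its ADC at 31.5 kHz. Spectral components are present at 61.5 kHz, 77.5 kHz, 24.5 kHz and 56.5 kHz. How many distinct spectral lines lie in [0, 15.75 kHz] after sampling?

fs/2 = 15.75 kHz.
61.5 kHz mod fs = 30 kHz.
30 kHz > fs/2 = 15.75 kHz, folds to fs − 30 kHz = 1.5 kHz.
77.5 kHz mod fs = 14.5 kHz.
14.5 kHz ≤ fs/2 = 15.75 kHz, appears at 14.5 kHz.
24.5 kHz > fs/2 = 15.75 kHz, folds to fs − 24.5 kHz = 7 kHz.
56.5 kHz mod fs = 25 kHz.
25 kHz > fs/2 = 15.75 kHz, folds to fs − 25 kHz = 6.5 kHz.
Distinct values: {1.5 kHz, 6.5 kHz, 7 kHz, 14.5 kHz} → 4.

4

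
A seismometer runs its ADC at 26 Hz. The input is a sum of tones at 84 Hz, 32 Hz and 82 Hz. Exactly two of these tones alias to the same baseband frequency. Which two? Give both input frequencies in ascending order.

32 Hz, 84 Hz

fs/2 = 13 Hz.
84 Hz mod fs = 6 Hz.
6 Hz ≤ fs/2 = 13 Hz, appears at 6 Hz.
32 Hz mod fs = 6 Hz.
6 Hz ≤ fs/2 = 13 Hz, appears at 6 Hz.
82 Hz mod fs = 4 Hz.
4 Hz ≤ fs/2 = 13 Hz, appears at 4 Hz.
32 Hz and 84 Hz both map to 6 Hz.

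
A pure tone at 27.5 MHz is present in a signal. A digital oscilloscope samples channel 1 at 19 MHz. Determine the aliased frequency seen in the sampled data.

27.5 MHz mod fs = 8.5 MHz.
8.5 MHz ≤ fs/2 = 9.5 MHz, appears at 8.5 MHz.

8.5 MHz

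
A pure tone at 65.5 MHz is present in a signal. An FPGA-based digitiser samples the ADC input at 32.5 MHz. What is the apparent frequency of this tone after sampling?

0.5 MHz

65.5 MHz mod fs = 0.5 MHz.
0.5 MHz ≤ fs/2 = 16.25 MHz, appears at 0.5 MHz.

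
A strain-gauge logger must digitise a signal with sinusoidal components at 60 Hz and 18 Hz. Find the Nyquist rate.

Highest-frequency component: 60 Hz.
Nyquist rate = 2 × 60 Hz = 120 Hz.

120 Hz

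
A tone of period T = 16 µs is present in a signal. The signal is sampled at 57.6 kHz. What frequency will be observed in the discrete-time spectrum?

4.9 kHz

T = 16 µs → f = 1/T = 62.5 kHz.
62.5 kHz mod fs = 4.9 kHz.
4.9 kHz ≤ fs/2 = 28.8 kHz, appears at 4.9 kHz.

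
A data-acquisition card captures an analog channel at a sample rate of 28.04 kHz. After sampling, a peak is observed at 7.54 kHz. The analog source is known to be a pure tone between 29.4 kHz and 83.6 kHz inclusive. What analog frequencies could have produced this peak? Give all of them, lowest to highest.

Frequencies that alias to 7.54 kHz are k·fs ± 7.54 kHz for integer k ≥ 0.
k=0: 7.54 kHz.
k=1: 20.5 kHz, 35.58 kHz.
k=2: 48.54 kHz, 63.62 kHz.
k=3: 76.58 kHz, 91.66 kHz.
k=4: 104.62 kHz, 119.7 kHz.
Within [29.4 kHz, 83.6 kHz]: 35.58 kHz, 48.54 kHz, 63.62 kHz, 76.58 kHz.

35.58 kHz, 48.54 kHz, 63.62 kHz, 76.58 kHz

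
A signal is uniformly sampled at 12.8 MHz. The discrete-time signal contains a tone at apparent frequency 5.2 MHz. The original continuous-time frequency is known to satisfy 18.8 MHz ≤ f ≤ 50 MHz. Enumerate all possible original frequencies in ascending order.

Frequencies that alias to 5.2 MHz are k·fs ± 5.2 MHz for integer k ≥ 0.
k=0: 5.2 MHz.
k=1: 7.6 MHz, 18 MHz.
k=2: 20.4 MHz, 30.8 MHz.
k=3: 33.2 MHz, 43.6 MHz.
k=4: 46 MHz, 56.4 MHz.
k=5: 58.8 MHz, 69.2 MHz.
Within [18.8 MHz, 50 MHz]: 20.4 MHz, 30.8 MHz, 33.2 MHz, 43.6 MHz, 46 MHz.

20.4 MHz, 30.8 MHz, 33.2 MHz, 43.6 MHz, 46 MHz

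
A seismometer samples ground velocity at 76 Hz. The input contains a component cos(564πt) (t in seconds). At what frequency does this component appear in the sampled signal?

22 Hz

ω = 564π rad/s → f = ω/(2π) = 282 Hz.
282 Hz mod fs = 54 Hz.
54 Hz > fs/2 = 38 Hz, folds to fs − 54 Hz = 22 Hz.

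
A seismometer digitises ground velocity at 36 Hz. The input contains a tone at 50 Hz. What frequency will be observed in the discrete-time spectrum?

14 Hz

50 Hz mod fs = 14 Hz.
14 Hz ≤ fs/2 = 18 Hz, appears at 14 Hz.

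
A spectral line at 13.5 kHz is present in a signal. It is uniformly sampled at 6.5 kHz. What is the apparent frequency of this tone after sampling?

13.5 kHz mod fs = 0.5 kHz.
0.5 kHz ≤ fs/2 = 3.25 kHz, appears at 0.5 kHz.

0.5 kHz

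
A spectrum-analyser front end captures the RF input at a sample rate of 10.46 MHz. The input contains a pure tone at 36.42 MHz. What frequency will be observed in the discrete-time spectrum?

36.42 MHz mod fs = 5.04 MHz.
5.04 MHz ≤ fs/2 = 5.23 MHz, appears at 5.04 MHz.

5.04 MHz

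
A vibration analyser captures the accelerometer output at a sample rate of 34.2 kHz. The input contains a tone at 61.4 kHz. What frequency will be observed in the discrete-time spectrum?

61.4 kHz mod fs = 27.2 kHz.
27.2 kHz > fs/2 = 17.1 kHz, folds to fs − 27.2 kHz = 7 kHz.

7 kHz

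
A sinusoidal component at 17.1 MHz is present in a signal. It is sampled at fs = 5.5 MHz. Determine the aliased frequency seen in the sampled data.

0.6 MHz

17.1 MHz mod fs = 0.6 MHz.
0.6 MHz ≤ fs/2 = 2.75 MHz, appears at 0.6 MHz.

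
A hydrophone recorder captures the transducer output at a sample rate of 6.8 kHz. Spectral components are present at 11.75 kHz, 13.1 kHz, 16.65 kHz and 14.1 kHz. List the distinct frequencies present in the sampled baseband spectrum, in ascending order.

0.5 kHz, 1.85 kHz, 3.05 kHz

fs/2 = 3.4 kHz.
11.75 kHz mod fs = 4.95 kHz.
4.95 kHz > fs/2 = 3.4 kHz, folds to fs − 4.95 kHz = 1.85 kHz.
13.1 kHz mod fs = 6.3 kHz.
6.3 kHz > fs/2 = 3.4 kHz, folds to fs − 6.3 kHz = 0.5 kHz.
16.65 kHz mod fs = 3.05 kHz.
3.05 kHz ≤ fs/2 = 3.4 kHz, appears at 3.05 kHz.
14.1 kHz mod fs = 0.5 kHz.
0.5 kHz ≤ fs/2 = 3.4 kHz, appears at 0.5 kHz.
Distinct values: {0.5 kHz, 1.85 kHz, 3.05 kHz}.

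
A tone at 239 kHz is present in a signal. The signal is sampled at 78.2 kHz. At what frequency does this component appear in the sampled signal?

4.4 kHz

239 kHz mod fs = 4.4 kHz.
4.4 kHz ≤ fs/2 = 39.1 kHz, appears at 4.4 kHz.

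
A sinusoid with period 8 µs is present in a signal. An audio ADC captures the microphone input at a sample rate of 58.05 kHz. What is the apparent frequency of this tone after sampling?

T = 8 µs → f = 1/T = 125 kHz.
125 kHz mod fs = 8.9 kHz.
8.9 kHz ≤ fs/2 = 29.025 kHz, appears at 8.9 kHz.

8.9 kHz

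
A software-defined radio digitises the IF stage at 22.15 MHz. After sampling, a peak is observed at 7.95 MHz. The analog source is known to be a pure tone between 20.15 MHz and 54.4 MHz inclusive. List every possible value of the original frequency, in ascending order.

30.1 MHz, 36.35 MHz, 52.25 MHz

Frequencies that alias to 7.95 MHz are k·fs ± 7.95 MHz for integer k ≥ 0.
k=0: 7.95 MHz.
k=1: 14.2 MHz, 30.1 MHz.
k=2: 36.35 MHz, 52.25 MHz.
k=3: 58.5 MHz, 74.4 MHz.
Within [20.15 MHz, 54.4 MHz]: 30.1 MHz, 36.35 MHz, 52.25 MHz.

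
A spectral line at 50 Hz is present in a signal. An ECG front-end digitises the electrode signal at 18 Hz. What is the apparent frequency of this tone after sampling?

50 Hz mod fs = 14 Hz.
14 Hz > fs/2 = 9 Hz, folds to fs − 14 Hz = 4 Hz.

4 Hz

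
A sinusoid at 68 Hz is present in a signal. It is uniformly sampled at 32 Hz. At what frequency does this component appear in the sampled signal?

4 Hz

68 Hz mod fs = 4 Hz.
4 Hz ≤ fs/2 = 16 Hz, appears at 4 Hz.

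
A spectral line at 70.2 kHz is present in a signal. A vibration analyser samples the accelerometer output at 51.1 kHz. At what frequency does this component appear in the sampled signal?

19.1 kHz

70.2 kHz mod fs = 19.1 kHz.
19.1 kHz ≤ fs/2 = 25.55 kHz, appears at 19.1 kHz.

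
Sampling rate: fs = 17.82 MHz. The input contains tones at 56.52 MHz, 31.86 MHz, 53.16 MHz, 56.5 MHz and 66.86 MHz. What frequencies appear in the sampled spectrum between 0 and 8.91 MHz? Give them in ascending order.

0.3 MHz, 3.04 MHz, 3.06 MHz, 3.78 MHz, 4.42 MHz

fs/2 = 8.91 MHz.
56.52 MHz mod fs = 3.06 MHz.
3.06 MHz ≤ fs/2 = 8.91 MHz, appears at 3.06 MHz.
31.86 MHz mod fs = 14.04 MHz.
14.04 MHz > fs/2 = 8.91 MHz, folds to fs − 14.04 MHz = 3.78 MHz.
53.16 MHz mod fs = 17.52 MHz.
17.52 MHz > fs/2 = 8.91 MHz, folds to fs − 17.52 MHz = 0.3 MHz.
56.5 MHz mod fs = 3.04 MHz.
3.04 MHz ≤ fs/2 = 8.91 MHz, appears at 3.04 MHz.
66.86 MHz mod fs = 13.4 MHz.
13.4 MHz > fs/2 = 8.91 MHz, folds to fs − 13.4 MHz = 4.42 MHz.
Distinct values: {0.3 MHz, 3.04 MHz, 3.06 MHz, 3.78 MHz, 4.42 MHz}.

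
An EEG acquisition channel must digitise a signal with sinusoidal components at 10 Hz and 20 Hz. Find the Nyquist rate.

40 Hz

Highest-frequency component: 20 Hz.
Nyquist rate = 2 × 20 Hz = 40 Hz.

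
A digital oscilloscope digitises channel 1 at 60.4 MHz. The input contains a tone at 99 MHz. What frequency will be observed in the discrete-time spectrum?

21.8 MHz

99 MHz mod fs = 38.6 MHz.
38.6 MHz > fs/2 = 30.2 MHz, folds to fs − 38.6 MHz = 21.8 MHz.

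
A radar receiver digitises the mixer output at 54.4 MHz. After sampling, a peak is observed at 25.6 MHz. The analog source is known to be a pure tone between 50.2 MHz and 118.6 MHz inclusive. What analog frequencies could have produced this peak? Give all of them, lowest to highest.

80 MHz, 83.2 MHz

Frequencies that alias to 25.6 MHz are k·fs ± 25.6 MHz for integer k ≥ 0.
k=0: 25.6 MHz.
k=1: 28.8 MHz, 80 MHz.
k=2: 83.2 MHz, 134.4 MHz.
k=3: 137.6 MHz, 188.8 MHz.
Within [50.2 MHz, 118.6 MHz]: 80 MHz, 83.2 MHz.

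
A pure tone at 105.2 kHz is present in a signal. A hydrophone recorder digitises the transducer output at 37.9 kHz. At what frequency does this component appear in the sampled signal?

8.5 kHz

105.2 kHz mod fs = 29.4 kHz.
29.4 kHz > fs/2 = 18.95 kHz, folds to fs − 29.4 kHz = 8.5 kHz.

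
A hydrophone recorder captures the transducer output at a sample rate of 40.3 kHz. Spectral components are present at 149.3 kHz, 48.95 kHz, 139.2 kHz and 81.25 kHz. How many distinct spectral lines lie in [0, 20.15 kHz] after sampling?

fs/2 = 20.15 kHz.
149.3 kHz mod fs = 28.4 kHz.
28.4 kHz > fs/2 = 20.15 kHz, folds to fs − 28.4 kHz = 11.9 kHz.
48.95 kHz mod fs = 8.65 kHz.
8.65 kHz ≤ fs/2 = 20.15 kHz, appears at 8.65 kHz.
139.2 kHz mod fs = 18.3 kHz.
18.3 kHz ≤ fs/2 = 20.15 kHz, appears at 18.3 kHz.
81.25 kHz mod fs = 0.65 kHz.
0.65 kHz ≤ fs/2 = 20.15 kHz, appears at 0.65 kHz.
Distinct values: {0.65 kHz, 8.65 kHz, 11.9 kHz, 18.3 kHz} → 4.

4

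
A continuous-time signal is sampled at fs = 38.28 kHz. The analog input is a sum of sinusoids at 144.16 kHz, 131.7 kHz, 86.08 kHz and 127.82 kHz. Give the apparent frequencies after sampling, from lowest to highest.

8.96 kHz, 9.52 kHz, 12.98 kHz, 16.86 kHz

fs/2 = 19.14 kHz.
144.16 kHz mod fs = 29.32 kHz.
29.32 kHz > fs/2 = 19.14 kHz, folds to fs − 29.32 kHz = 8.96 kHz.
131.7 kHz mod fs = 16.86 kHz.
16.86 kHz ≤ fs/2 = 19.14 kHz, appears at 16.86 kHz.
86.08 kHz mod fs = 9.52 kHz.
9.52 kHz ≤ fs/2 = 19.14 kHz, appears at 9.52 kHz.
127.82 kHz mod fs = 12.98 kHz.
12.98 kHz ≤ fs/2 = 19.14 kHz, appears at 12.98 kHz.
Distinct values: {8.96 kHz, 9.52 kHz, 12.98 kHz, 16.86 kHz}.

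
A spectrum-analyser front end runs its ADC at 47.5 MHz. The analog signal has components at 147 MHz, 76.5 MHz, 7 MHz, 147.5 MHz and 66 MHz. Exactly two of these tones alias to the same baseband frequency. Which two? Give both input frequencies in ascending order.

66 MHz, 76.5 MHz

fs/2 = 23.75 MHz.
147 MHz mod fs = 4.5 MHz.
4.5 MHz ≤ fs/2 = 23.75 MHz, appears at 4.5 MHz.
76.5 MHz mod fs = 29 MHz.
29 MHz > fs/2 = 23.75 MHz, folds to fs − 29 MHz = 18.5 MHz.
7 MHz ≤ fs/2 = 23.75 MHz, passes unchanged.
147.5 MHz mod fs = 5 MHz.
5 MHz ≤ fs/2 = 23.75 MHz, appears at 5 MHz.
66 MHz mod fs = 18.5 MHz.
18.5 MHz ≤ fs/2 = 23.75 MHz, appears at 18.5 MHz.
66 MHz and 76.5 MHz both map to 18.5 MHz.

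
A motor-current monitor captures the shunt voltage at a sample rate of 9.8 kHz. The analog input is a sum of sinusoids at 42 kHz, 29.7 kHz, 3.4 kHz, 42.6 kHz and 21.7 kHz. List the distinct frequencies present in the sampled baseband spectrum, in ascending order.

0.3 kHz, 2.1 kHz, 2.8 kHz, 3.4 kHz

fs/2 = 4.9 kHz.
42 kHz mod fs = 2.8 kHz.
2.8 kHz ≤ fs/2 = 4.9 kHz, appears at 2.8 kHz.
29.7 kHz mod fs = 0.3 kHz.
0.3 kHz ≤ fs/2 = 4.9 kHz, appears at 0.3 kHz.
3.4 kHz ≤ fs/2 = 4.9 kHz, passes unchanged.
42.6 kHz mod fs = 3.4 kHz.
3.4 kHz ≤ fs/2 = 4.9 kHz, appears at 3.4 kHz.
21.7 kHz mod fs = 2.1 kHz.
2.1 kHz ≤ fs/2 = 4.9 kHz, appears at 2.1 kHz.
Distinct values: {0.3 kHz, 2.1 kHz, 2.8 kHz, 3.4 kHz}.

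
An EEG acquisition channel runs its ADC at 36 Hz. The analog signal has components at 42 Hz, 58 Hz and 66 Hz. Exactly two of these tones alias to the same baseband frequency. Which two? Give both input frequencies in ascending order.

42 Hz, 66 Hz

fs/2 = 18 Hz.
42 Hz mod fs = 6 Hz.
6 Hz ≤ fs/2 = 18 Hz, appears at 6 Hz.
58 Hz mod fs = 22 Hz.
22 Hz > fs/2 = 18 Hz, folds to fs − 22 Hz = 14 Hz.
66 Hz mod fs = 30 Hz.
30 Hz > fs/2 = 18 Hz, folds to fs − 30 Hz = 6 Hz.
42 Hz and 66 Hz both map to 6 Hz.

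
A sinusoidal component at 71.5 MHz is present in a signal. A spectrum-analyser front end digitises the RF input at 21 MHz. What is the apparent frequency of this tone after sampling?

8.5 MHz

71.5 MHz mod fs = 8.5 MHz.
8.5 MHz ≤ fs/2 = 10.5 MHz, appears at 8.5 MHz.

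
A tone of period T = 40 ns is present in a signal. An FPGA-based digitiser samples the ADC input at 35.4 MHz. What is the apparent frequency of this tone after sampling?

T = 40 ns → f = 1/T = 25 MHz.
25 MHz > fs/2 = 17.7 MHz, folds to fs − 25 MHz = 10.4 MHz.

10.4 MHz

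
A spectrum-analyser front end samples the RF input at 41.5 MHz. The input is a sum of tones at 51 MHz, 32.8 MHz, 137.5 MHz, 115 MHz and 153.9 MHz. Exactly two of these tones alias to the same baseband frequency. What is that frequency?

9.5 MHz

fs/2 = 20.75 MHz.
51 MHz mod fs = 9.5 MHz.
9.5 MHz ≤ fs/2 = 20.75 MHz, appears at 9.5 MHz.
32.8 MHz > fs/2 = 20.75 MHz, folds to fs − 32.8 MHz = 8.7 MHz.
137.5 MHz mod fs = 13 MHz.
13 MHz ≤ fs/2 = 20.75 MHz, appears at 13 MHz.
115 MHz mod fs = 32 MHz.
32 MHz > fs/2 = 20.75 MHz, folds to fs − 32 MHz = 9.5 MHz.
153.9 MHz mod fs = 29.4 MHz.
29.4 MHz > fs/2 = 20.75 MHz, folds to fs − 29.4 MHz = 12.1 MHz.
51 MHz and 115 MHz both map to 9.5 MHz.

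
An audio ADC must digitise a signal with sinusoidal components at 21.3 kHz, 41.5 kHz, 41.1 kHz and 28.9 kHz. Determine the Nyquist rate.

Highest-frequency component: 41.5 kHz.
Nyquist rate = 2 × 41.5 kHz = 83 kHz.

83 kHz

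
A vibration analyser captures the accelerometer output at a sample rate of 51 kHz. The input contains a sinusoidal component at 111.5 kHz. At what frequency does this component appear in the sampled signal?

111.5 kHz mod fs = 9.5 kHz.
9.5 kHz ≤ fs/2 = 25.5 kHz, appears at 9.5 kHz.

9.5 kHz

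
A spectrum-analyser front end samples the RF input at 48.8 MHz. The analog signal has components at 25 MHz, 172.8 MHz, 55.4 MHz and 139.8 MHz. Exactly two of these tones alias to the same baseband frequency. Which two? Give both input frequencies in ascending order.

fs/2 = 24.4 MHz.
25 MHz > fs/2 = 24.4 MHz, folds to fs − 25 MHz = 23.8 MHz.
172.8 MHz mod fs = 26.4 MHz.
26.4 MHz > fs/2 = 24.4 MHz, folds to fs − 26.4 MHz = 22.4 MHz.
55.4 MHz mod fs = 6.6 MHz.
6.6 MHz ≤ fs/2 = 24.4 MHz, appears at 6.6 MHz.
139.8 MHz mod fs = 42.2 MHz.
42.2 MHz > fs/2 = 24.4 MHz, folds to fs − 42.2 MHz = 6.6 MHz.
55.4 MHz and 139.8 MHz both map to 6.6 MHz.

55.4 MHz, 139.8 MHz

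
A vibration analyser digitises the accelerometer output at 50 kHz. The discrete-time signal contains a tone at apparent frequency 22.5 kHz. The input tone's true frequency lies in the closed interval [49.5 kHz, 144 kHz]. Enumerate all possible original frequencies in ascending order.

Frequencies that alias to 22.5 kHz are k·fs ± 22.5 kHz for integer k ≥ 0.
k=0: 22.5 kHz.
k=1: 27.5 kHz, 72.5 kHz.
k=2: 77.5 kHz, 122.5 kHz.
k=3: 127.5 kHz, 172.5 kHz.
k=4: 177.5 kHz, 222.5 kHz.
Within [49.5 kHz, 144 kHz]: 72.5 kHz, 77.5 kHz, 122.5 kHz, 127.5 kHz.

72.5 kHz, 77.5 kHz, 122.5 kHz, 127.5 kHz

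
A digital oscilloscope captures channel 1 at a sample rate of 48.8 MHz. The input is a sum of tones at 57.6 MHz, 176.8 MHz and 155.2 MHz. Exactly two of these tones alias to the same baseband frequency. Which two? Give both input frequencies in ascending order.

fs/2 = 24.4 MHz.
57.6 MHz mod fs = 8.8 MHz.
8.8 MHz ≤ fs/2 = 24.4 MHz, appears at 8.8 MHz.
176.8 MHz mod fs = 30.4 MHz.
30.4 MHz > fs/2 = 24.4 MHz, folds to fs − 30.4 MHz = 18.4 MHz.
155.2 MHz mod fs = 8.8 MHz.
8.8 MHz ≤ fs/2 = 24.4 MHz, appears at 8.8 MHz.
57.6 MHz and 155.2 MHz both map to 8.8 MHz.

57.6 MHz, 155.2 MHz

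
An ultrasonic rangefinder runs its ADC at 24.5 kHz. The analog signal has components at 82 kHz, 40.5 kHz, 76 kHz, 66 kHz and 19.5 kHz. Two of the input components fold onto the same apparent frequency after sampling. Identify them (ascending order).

fs/2 = 12.25 kHz.
82 kHz mod fs = 8.5 kHz.
8.5 kHz ≤ fs/2 = 12.25 kHz, appears at 8.5 kHz.
40.5 kHz mod fs = 16 kHz.
16 kHz > fs/2 = 12.25 kHz, folds to fs − 16 kHz = 8.5 kHz.
76 kHz mod fs = 2.5 kHz.
2.5 kHz ≤ fs/2 = 12.25 kHz, appears at 2.5 kHz.
66 kHz mod fs = 17 kHz.
17 kHz > fs/2 = 12.25 kHz, folds to fs − 17 kHz = 7.5 kHz.
19.5 kHz > fs/2 = 12.25 kHz, folds to fs − 19.5 kHz = 5 kHz.
40.5 kHz and 82 kHz both map to 8.5 kHz.

40.5 kHz, 82 kHz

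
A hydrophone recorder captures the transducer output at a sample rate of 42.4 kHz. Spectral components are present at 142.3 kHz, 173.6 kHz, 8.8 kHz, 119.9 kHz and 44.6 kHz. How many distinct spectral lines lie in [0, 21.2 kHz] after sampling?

fs/2 = 21.2 kHz.
142.3 kHz mod fs = 15.1 kHz.
15.1 kHz ≤ fs/2 = 21.2 kHz, appears at 15.1 kHz.
173.6 kHz mod fs = 4 kHz.
4 kHz ≤ fs/2 = 21.2 kHz, appears at 4 kHz.
8.8 kHz ≤ fs/2 = 21.2 kHz, passes unchanged.
119.9 kHz mod fs = 35.1 kHz.
35.1 kHz > fs/2 = 21.2 kHz, folds to fs − 35.1 kHz = 7.3 kHz.
44.6 kHz mod fs = 2.2 kHz.
2.2 kHz ≤ fs/2 = 21.2 kHz, appears at 2.2 kHz.
Distinct values: {2.2 kHz, 4 kHz, 7.3 kHz, 8.8 kHz, 15.1 kHz} → 5.

5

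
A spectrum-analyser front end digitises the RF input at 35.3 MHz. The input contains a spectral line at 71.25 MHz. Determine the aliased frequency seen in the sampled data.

0.65 MHz

71.25 MHz mod fs = 0.65 MHz.
0.65 MHz ≤ fs/2 = 17.65 MHz, appears at 0.65 MHz.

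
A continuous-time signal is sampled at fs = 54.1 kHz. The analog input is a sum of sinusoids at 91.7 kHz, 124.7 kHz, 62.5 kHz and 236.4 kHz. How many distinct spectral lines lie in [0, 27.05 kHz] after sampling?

fs/2 = 27.05 kHz.
91.7 kHz mod fs = 37.6 kHz.
37.6 kHz > fs/2 = 27.05 kHz, folds to fs − 37.6 kHz = 16.5 kHz.
124.7 kHz mod fs = 16.5 kHz.
16.5 kHz ≤ fs/2 = 27.05 kHz, appears at 16.5 kHz.
62.5 kHz mod fs = 8.4 kHz.
8.4 kHz ≤ fs/2 = 27.05 kHz, appears at 8.4 kHz.
236.4 kHz mod fs = 20 kHz.
20 kHz ≤ fs/2 = 27.05 kHz, appears at 20 kHz.
Distinct values: {8.4 kHz, 16.5 kHz, 20 kHz} → 3.

3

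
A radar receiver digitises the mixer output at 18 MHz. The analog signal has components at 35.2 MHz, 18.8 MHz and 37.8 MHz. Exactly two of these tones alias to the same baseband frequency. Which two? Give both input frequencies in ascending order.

18.8 MHz, 35.2 MHz

fs/2 = 9 MHz.
35.2 MHz mod fs = 17.2 MHz.
17.2 MHz > fs/2 = 9 MHz, folds to fs − 17.2 MHz = 0.8 MHz.
18.8 MHz mod fs = 0.8 MHz.
0.8 MHz ≤ fs/2 = 9 MHz, appears at 0.8 MHz.
37.8 MHz mod fs = 1.8 MHz.
1.8 MHz ≤ fs/2 = 9 MHz, appears at 1.8 MHz.
18.8 MHz and 35.2 MHz both map to 0.8 MHz.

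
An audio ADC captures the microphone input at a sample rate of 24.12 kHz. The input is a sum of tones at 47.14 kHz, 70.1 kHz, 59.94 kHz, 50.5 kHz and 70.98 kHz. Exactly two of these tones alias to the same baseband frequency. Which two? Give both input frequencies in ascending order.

fs/2 = 12.06 kHz.
47.14 kHz mod fs = 23.02 kHz.
23.02 kHz > fs/2 = 12.06 kHz, folds to fs − 23.02 kHz = 1.1 kHz.
70.1 kHz mod fs = 21.86 kHz.
21.86 kHz > fs/2 = 12.06 kHz, folds to fs − 21.86 kHz = 2.26 kHz.
59.94 kHz mod fs = 11.7 kHz.
11.7 kHz ≤ fs/2 = 12.06 kHz, appears at 11.7 kHz.
50.5 kHz mod fs = 2.26 kHz.
2.26 kHz ≤ fs/2 = 12.06 kHz, appears at 2.26 kHz.
70.98 kHz mod fs = 22.74 kHz.
22.74 kHz > fs/2 = 12.06 kHz, folds to fs − 22.74 kHz = 1.38 kHz.
50.5 kHz and 70.1 kHz both map to 2.26 kHz.

50.5 kHz, 70.1 kHz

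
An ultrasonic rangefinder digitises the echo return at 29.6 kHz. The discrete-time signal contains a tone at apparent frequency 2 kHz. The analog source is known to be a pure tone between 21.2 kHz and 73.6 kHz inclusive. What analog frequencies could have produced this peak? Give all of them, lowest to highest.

Frequencies that alias to 2 kHz are k·fs ± 2 kHz for integer k ≥ 0.
k=0: 2 kHz.
k=1: 27.6 kHz, 31.6 kHz.
k=2: 57.2 kHz, 61.2 kHz.
k=3: 86.8 kHz, 90.8 kHz.
Within [21.2 kHz, 73.6 kHz]: 27.6 kHz, 31.6 kHz, 57.2 kHz, 61.2 kHz.

27.6 kHz, 31.6 kHz, 57.2 kHz, 61.2 kHz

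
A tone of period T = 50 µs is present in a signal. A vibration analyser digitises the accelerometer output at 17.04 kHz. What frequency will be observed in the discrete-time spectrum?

T = 50 µs → f = 1/T = 20 kHz.
20 kHz mod fs = 2.96 kHz.
2.96 kHz ≤ fs/2 = 8.52 kHz, appears at 2.96 kHz.

2.96 kHz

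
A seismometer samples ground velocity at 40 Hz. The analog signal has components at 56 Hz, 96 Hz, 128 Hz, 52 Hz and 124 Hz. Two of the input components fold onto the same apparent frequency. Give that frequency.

16 Hz

fs/2 = 20 Hz.
56 Hz mod fs = 16 Hz.
16 Hz ≤ fs/2 = 20 Hz, appears at 16 Hz.
96 Hz mod fs = 16 Hz.
16 Hz ≤ fs/2 = 20 Hz, appears at 16 Hz.
128 Hz mod fs = 8 Hz.
8 Hz ≤ fs/2 = 20 Hz, appears at 8 Hz.
52 Hz mod fs = 12 Hz.
12 Hz ≤ fs/2 = 20 Hz, appears at 12 Hz.
124 Hz mod fs = 4 Hz.
4 Hz ≤ fs/2 = 20 Hz, appears at 4 Hz.
56 Hz and 96 Hz both map to 16 Hz.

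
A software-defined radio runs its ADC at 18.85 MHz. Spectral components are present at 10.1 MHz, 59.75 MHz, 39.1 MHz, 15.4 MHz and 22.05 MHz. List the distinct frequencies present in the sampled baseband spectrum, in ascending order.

1.4 MHz, 3.2 MHz, 3.45 MHz, 8.75 MHz

fs/2 = 9.425 MHz.
10.1 MHz > fs/2 = 9.425 MHz, folds to fs − 10.1 MHz = 8.75 MHz.
59.75 MHz mod fs = 3.2 MHz.
3.2 MHz ≤ fs/2 = 9.425 MHz, appears at 3.2 MHz.
39.1 MHz mod fs = 1.4 MHz.
1.4 MHz ≤ fs/2 = 9.425 MHz, appears at 1.4 MHz.
15.4 MHz > fs/2 = 9.425 MHz, folds to fs − 15.4 MHz = 3.45 MHz.
22.05 MHz mod fs = 3.2 MHz.
3.2 MHz ≤ fs/2 = 9.425 MHz, appears at 3.2 MHz.
Distinct values: {1.4 MHz, 3.2 MHz, 3.45 MHz, 8.75 MHz}.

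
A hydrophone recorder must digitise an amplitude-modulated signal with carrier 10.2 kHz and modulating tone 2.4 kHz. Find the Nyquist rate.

25.2 kHz

AM sidebands sit at fc ± fm = 7.8 kHz and 12.6 kHz.
Highest-frequency component: 12.6 kHz.
Nyquist rate = 2 × 12.6 kHz = 25.2 kHz.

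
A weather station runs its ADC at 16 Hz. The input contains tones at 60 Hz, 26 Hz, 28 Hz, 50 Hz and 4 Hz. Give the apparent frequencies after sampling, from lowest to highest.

2 Hz, 4 Hz, 6 Hz

fs/2 = 8 Hz.
60 Hz mod fs = 12 Hz.
12 Hz > fs/2 = 8 Hz, folds to fs − 12 Hz = 4 Hz.
26 Hz mod fs = 10 Hz.
10 Hz > fs/2 = 8 Hz, folds to fs − 10 Hz = 6 Hz.
28 Hz mod fs = 12 Hz.
12 Hz > fs/2 = 8 Hz, folds to fs − 12 Hz = 4 Hz.
50 Hz mod fs = 2 Hz.
2 Hz ≤ fs/2 = 8 Hz, appears at 2 Hz.
4 Hz ≤ fs/2 = 8 Hz, passes unchanged.
Distinct values: {2 Hz, 4 Hz, 6 Hz}.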